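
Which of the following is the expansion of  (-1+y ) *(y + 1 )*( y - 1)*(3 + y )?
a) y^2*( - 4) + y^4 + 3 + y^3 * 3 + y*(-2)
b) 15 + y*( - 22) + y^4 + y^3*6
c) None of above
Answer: c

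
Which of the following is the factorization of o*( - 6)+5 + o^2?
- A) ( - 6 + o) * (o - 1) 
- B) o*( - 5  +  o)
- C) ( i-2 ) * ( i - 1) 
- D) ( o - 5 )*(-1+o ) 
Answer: D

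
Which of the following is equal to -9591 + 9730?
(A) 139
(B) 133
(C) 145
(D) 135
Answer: A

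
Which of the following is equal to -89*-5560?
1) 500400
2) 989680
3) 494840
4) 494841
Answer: 3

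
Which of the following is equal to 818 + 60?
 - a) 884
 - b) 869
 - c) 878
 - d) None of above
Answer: c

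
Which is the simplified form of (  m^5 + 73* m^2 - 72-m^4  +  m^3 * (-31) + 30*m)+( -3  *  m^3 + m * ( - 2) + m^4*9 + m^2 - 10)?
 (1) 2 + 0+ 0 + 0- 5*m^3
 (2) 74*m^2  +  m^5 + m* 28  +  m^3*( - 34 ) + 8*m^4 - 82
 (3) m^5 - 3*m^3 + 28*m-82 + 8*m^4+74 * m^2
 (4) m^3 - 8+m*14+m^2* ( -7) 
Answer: 2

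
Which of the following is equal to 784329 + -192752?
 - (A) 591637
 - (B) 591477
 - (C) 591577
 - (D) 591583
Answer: C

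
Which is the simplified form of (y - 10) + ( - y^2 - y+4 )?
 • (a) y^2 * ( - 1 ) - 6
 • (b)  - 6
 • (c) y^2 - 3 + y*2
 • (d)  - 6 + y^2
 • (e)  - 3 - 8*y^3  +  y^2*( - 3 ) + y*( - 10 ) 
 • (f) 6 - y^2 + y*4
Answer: a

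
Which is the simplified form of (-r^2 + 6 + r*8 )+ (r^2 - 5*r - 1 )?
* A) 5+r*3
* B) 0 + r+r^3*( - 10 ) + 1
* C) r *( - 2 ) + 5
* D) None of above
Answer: A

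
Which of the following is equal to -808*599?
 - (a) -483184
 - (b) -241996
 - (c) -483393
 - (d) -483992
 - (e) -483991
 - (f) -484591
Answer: d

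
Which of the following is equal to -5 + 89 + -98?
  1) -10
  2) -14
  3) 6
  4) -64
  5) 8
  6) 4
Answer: 2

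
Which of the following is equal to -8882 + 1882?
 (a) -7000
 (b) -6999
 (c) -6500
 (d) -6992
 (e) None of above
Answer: a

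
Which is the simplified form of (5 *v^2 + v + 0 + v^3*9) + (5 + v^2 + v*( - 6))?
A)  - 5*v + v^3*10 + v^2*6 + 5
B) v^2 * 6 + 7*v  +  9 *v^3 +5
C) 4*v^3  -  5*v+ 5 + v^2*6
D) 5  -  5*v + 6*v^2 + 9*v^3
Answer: D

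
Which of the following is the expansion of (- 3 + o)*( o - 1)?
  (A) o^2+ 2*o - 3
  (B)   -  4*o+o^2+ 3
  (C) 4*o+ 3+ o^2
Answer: B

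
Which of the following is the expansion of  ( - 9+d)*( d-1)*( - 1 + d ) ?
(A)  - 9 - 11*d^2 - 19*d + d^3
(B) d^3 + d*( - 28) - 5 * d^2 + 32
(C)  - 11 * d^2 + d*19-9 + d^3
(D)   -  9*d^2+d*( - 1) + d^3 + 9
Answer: C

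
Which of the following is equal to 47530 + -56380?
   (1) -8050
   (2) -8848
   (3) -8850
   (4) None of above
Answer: 3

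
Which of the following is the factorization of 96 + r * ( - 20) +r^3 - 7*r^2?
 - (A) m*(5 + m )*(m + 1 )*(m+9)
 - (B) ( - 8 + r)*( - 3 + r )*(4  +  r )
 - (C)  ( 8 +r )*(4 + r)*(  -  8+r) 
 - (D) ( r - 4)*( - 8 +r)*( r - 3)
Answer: B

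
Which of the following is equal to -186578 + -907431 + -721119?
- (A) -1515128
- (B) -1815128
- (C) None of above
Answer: B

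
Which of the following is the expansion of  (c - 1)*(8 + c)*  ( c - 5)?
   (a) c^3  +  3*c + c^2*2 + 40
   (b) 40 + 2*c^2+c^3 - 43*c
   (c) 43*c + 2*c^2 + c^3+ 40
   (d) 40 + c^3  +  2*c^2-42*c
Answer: b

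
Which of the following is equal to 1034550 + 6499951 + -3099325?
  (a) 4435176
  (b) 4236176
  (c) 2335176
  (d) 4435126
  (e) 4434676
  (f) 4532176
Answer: a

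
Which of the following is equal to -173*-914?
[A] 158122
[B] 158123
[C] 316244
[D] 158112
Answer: A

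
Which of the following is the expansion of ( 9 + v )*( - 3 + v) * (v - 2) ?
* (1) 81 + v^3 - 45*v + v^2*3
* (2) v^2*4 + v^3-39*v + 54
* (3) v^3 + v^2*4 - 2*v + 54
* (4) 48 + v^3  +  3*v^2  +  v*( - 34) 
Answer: 2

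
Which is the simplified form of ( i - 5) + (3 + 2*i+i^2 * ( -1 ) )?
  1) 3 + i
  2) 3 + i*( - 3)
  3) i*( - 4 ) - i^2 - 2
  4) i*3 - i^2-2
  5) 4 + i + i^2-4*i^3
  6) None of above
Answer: 4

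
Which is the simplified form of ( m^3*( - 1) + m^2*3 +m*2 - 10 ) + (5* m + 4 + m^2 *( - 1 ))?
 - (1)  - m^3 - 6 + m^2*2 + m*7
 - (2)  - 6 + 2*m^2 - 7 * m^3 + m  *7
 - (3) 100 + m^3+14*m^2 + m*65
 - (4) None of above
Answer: 1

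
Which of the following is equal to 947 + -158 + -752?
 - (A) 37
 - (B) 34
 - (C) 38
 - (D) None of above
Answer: A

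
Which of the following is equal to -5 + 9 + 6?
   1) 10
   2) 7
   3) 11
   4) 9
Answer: 1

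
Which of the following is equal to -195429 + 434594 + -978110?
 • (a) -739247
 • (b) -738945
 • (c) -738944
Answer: b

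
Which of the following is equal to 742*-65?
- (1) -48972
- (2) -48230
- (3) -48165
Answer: 2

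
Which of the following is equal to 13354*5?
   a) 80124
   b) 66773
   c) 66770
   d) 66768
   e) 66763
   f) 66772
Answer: c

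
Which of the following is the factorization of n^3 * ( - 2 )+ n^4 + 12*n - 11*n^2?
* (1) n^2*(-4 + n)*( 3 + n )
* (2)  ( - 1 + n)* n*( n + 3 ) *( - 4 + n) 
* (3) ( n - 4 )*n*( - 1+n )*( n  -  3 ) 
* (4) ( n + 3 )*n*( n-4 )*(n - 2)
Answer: 2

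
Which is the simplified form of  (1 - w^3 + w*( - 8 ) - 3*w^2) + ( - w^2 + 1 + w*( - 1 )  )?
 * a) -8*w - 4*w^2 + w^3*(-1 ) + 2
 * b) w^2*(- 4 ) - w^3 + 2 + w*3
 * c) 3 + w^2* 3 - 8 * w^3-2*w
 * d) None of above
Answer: d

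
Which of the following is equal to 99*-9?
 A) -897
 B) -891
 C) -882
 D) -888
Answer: B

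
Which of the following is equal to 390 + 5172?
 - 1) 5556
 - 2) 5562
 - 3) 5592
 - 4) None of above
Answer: 2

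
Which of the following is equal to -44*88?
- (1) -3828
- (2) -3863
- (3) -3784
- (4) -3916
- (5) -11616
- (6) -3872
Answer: 6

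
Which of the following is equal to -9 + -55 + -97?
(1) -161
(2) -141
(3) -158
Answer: 1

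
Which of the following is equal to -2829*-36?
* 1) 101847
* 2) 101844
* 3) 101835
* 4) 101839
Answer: 2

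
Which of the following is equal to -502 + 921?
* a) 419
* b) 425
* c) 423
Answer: a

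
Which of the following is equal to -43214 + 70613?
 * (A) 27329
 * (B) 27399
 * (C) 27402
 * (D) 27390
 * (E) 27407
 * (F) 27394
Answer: B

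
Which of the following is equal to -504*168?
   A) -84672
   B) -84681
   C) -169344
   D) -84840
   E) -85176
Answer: A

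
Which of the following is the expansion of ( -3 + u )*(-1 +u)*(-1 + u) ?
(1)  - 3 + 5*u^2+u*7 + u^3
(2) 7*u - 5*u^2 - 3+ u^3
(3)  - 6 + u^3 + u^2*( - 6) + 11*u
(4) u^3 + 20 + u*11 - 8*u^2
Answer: 2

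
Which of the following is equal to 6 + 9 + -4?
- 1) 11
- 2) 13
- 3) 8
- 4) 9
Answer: 1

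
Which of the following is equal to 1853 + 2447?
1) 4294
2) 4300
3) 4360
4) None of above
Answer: 2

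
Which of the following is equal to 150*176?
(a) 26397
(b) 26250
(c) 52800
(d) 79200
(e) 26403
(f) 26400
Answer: f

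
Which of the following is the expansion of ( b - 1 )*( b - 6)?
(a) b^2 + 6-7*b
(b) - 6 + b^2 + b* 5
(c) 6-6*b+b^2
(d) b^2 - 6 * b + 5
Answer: a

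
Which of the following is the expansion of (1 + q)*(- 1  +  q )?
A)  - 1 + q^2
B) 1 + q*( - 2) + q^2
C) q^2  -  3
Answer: A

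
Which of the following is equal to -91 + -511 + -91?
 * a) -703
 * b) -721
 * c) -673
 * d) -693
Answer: d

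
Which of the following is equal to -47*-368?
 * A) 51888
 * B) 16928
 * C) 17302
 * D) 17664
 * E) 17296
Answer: E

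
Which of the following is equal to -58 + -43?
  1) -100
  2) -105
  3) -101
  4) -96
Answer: 3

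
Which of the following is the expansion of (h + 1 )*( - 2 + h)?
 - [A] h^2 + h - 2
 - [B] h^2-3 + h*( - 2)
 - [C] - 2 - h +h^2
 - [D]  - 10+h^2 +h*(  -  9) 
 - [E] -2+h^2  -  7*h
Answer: C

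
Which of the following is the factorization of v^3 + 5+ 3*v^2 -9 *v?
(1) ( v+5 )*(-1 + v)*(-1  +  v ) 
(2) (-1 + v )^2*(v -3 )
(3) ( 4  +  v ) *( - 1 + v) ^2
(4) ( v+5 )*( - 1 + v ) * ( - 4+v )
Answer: 1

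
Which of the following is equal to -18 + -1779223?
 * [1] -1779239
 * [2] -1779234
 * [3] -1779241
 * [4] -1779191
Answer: 3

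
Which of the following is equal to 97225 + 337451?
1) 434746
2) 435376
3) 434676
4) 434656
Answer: 3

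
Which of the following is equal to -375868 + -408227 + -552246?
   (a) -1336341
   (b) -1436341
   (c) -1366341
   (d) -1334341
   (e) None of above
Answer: a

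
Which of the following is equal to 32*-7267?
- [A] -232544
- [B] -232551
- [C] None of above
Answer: A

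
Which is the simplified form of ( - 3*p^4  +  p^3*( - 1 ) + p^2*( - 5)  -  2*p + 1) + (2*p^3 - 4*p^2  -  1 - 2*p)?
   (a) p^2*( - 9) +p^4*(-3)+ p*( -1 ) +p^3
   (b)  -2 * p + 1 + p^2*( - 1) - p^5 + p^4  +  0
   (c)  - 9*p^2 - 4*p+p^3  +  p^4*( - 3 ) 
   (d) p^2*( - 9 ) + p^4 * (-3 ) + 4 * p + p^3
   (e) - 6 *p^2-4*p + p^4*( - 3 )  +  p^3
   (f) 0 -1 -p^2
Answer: c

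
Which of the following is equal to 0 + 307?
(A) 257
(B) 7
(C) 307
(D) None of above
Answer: C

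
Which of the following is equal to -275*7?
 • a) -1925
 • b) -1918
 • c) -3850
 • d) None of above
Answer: a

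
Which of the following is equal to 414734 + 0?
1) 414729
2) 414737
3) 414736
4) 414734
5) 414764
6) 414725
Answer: 4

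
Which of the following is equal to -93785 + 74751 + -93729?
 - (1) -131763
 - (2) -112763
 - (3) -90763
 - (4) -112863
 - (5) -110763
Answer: 2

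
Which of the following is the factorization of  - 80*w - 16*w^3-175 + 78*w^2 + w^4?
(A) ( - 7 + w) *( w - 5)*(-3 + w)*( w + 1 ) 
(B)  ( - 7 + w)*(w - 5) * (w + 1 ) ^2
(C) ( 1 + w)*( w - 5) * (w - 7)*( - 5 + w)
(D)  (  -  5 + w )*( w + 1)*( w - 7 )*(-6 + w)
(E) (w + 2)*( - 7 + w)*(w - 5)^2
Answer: C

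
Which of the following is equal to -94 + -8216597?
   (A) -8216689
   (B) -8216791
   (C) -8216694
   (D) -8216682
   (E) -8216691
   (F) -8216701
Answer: E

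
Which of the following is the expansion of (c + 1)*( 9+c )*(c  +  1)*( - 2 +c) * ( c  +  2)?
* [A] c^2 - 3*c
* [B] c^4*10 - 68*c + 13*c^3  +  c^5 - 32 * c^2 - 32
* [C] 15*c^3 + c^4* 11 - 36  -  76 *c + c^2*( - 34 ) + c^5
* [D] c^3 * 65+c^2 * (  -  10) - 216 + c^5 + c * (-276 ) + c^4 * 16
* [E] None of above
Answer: E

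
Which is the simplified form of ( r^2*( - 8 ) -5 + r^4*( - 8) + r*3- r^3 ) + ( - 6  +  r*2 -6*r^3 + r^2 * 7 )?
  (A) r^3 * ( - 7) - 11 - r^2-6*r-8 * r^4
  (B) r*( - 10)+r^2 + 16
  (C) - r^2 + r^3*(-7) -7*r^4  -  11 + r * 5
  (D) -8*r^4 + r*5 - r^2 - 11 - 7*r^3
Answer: D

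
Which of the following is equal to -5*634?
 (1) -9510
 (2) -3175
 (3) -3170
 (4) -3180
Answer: 3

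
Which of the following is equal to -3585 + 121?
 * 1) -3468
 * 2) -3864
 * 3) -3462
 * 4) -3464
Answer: 4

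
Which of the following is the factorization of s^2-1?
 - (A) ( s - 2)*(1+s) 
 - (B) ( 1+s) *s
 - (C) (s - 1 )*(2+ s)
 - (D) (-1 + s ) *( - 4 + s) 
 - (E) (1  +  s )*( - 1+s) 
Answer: E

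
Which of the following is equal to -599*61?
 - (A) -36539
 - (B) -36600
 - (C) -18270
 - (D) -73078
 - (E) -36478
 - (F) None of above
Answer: A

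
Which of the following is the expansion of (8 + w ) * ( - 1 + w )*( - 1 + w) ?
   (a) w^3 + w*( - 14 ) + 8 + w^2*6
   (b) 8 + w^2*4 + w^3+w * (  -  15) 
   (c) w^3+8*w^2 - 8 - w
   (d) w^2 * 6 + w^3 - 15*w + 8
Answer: d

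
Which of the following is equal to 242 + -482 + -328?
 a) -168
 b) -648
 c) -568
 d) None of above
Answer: c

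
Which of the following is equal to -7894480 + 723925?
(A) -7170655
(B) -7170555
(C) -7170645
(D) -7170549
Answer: B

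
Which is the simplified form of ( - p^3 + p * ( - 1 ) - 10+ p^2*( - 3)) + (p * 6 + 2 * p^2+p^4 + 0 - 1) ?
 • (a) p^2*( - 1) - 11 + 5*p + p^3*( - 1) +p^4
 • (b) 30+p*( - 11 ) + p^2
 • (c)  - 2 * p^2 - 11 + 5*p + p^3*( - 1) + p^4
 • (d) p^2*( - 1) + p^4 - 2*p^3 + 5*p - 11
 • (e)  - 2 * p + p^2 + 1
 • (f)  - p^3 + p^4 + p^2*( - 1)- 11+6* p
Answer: a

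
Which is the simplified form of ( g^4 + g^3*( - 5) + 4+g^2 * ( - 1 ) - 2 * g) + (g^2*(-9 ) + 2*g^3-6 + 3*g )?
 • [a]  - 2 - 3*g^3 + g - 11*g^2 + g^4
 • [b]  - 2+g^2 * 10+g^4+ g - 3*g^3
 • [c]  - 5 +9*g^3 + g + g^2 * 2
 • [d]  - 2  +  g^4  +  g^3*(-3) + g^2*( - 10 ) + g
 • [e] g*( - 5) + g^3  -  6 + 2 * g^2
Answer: d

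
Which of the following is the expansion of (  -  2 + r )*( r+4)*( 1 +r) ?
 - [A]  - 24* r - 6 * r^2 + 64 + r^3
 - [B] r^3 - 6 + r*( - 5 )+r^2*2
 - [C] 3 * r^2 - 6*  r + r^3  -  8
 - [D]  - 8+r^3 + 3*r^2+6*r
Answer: C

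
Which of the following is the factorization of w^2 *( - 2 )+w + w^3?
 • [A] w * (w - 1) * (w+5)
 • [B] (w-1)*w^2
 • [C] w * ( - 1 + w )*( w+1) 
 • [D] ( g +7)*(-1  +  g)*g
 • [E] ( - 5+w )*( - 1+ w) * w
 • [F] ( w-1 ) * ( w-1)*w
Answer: F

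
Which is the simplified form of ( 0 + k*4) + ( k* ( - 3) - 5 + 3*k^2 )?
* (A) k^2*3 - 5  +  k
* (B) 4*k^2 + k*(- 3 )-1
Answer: A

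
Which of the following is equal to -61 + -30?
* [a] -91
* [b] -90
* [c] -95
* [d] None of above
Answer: a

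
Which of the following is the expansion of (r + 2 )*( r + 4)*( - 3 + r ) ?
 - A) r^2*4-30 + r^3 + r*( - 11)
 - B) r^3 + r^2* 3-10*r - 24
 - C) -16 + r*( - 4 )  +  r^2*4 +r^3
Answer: B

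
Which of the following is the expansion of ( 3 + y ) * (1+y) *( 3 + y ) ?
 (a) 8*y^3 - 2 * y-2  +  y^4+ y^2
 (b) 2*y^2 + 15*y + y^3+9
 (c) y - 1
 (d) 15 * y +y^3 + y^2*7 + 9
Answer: d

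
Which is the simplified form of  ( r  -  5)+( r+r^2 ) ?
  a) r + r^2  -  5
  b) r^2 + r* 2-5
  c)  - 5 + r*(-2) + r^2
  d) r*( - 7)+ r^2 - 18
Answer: b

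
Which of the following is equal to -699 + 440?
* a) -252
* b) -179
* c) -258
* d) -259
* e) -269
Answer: d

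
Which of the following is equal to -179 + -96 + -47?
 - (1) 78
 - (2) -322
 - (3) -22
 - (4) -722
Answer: 2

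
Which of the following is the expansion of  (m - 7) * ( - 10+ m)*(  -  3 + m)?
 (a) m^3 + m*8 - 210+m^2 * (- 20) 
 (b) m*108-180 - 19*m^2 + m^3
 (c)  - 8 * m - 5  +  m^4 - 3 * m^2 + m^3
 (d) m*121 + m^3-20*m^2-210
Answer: d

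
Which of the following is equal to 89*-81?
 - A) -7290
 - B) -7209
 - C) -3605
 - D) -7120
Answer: B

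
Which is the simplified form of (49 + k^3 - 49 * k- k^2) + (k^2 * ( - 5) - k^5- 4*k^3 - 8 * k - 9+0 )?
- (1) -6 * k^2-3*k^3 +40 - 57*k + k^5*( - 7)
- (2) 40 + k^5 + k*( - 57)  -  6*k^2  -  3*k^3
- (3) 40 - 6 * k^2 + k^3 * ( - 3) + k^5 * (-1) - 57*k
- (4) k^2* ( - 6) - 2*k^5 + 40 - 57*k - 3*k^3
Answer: 3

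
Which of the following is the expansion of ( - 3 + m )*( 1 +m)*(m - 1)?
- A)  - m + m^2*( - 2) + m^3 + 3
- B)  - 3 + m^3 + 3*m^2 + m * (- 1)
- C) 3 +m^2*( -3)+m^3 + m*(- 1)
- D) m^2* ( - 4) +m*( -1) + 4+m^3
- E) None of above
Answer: C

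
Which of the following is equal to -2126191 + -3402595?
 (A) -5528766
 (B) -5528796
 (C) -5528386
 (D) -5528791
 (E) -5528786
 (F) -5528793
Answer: E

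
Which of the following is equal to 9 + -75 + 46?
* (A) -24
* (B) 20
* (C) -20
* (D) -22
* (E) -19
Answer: C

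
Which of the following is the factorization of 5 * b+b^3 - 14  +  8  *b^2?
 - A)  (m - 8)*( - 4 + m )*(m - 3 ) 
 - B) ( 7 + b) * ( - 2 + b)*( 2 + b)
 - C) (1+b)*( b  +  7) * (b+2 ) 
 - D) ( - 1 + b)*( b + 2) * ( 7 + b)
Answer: D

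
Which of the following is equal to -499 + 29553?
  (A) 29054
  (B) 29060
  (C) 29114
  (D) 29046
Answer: A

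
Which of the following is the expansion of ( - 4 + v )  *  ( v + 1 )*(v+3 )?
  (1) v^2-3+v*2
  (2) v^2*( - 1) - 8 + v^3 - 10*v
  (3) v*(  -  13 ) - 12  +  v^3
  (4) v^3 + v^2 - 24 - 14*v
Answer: 3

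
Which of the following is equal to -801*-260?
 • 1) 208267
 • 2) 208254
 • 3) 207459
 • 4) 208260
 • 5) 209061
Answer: 4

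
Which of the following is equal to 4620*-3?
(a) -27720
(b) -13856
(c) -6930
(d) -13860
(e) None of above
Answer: d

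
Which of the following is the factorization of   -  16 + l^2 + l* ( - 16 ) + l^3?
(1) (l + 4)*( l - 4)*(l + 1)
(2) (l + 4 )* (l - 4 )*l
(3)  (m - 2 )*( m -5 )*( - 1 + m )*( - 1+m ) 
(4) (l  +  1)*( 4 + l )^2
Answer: 1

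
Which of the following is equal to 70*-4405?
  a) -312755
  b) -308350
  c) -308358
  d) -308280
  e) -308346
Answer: b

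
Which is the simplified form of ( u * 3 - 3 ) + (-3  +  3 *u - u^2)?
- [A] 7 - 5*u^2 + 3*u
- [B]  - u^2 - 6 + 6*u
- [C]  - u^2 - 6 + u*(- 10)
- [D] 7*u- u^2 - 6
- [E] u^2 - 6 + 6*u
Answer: B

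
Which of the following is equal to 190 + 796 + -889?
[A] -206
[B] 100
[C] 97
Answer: C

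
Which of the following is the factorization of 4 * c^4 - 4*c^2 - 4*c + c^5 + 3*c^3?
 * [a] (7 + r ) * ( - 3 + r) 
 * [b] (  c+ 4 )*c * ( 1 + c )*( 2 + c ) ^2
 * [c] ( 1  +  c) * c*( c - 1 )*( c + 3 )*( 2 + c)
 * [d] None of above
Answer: d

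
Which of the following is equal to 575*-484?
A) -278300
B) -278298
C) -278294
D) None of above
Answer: A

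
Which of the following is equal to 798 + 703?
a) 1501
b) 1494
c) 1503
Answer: a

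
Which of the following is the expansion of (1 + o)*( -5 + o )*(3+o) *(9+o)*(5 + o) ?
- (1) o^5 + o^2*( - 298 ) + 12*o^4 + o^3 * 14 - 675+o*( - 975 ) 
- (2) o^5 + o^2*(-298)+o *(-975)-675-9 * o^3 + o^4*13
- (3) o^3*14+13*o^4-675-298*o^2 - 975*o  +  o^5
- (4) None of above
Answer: 3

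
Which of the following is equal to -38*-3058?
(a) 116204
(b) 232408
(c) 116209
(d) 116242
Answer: a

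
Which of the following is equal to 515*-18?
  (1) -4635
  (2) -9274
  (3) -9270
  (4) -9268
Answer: 3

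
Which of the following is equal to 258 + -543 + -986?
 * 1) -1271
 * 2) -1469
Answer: 1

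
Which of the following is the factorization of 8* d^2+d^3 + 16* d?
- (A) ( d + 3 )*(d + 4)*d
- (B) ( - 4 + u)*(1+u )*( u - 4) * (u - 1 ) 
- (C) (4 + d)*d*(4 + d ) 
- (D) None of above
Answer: C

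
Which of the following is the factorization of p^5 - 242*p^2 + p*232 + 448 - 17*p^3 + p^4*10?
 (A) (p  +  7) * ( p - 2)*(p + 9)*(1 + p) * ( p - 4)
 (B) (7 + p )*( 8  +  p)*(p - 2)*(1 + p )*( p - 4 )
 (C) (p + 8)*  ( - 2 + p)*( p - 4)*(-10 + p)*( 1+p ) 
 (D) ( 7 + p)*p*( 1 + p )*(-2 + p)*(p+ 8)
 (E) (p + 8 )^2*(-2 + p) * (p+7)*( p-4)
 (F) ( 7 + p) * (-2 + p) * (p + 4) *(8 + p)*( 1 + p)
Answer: B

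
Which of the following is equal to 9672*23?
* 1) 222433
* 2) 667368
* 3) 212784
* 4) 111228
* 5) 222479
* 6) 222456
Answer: 6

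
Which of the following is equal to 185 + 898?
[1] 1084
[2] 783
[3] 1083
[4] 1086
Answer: 3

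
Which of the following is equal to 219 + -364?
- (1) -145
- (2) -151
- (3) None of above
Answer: 1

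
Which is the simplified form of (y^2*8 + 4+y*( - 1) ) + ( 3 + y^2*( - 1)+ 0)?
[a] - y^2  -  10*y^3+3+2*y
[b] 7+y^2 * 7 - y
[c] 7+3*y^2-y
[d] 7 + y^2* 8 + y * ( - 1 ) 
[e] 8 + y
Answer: b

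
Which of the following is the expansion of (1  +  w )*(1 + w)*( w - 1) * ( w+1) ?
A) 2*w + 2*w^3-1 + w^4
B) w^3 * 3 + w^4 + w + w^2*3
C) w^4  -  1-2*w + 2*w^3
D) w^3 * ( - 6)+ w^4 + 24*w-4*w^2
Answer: C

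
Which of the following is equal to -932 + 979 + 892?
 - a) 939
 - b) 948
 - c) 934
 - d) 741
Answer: a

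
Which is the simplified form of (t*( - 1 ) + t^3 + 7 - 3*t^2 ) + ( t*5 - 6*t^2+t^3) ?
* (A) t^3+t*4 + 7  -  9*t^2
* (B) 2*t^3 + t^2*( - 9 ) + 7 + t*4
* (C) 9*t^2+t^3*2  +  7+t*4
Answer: B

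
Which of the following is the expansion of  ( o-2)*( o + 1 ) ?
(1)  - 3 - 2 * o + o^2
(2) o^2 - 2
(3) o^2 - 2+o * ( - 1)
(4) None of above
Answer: 3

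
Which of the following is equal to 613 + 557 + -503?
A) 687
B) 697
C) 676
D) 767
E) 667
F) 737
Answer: E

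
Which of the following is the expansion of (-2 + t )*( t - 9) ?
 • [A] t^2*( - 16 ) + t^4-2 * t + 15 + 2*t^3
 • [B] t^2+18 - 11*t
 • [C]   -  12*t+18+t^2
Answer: B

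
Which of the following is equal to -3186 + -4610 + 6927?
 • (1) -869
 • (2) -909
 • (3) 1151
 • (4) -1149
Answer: 1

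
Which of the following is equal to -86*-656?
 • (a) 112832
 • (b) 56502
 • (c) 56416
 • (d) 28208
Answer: c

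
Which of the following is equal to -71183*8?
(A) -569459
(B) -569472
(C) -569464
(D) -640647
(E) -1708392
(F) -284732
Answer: C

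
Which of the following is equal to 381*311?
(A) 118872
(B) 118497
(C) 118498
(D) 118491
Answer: D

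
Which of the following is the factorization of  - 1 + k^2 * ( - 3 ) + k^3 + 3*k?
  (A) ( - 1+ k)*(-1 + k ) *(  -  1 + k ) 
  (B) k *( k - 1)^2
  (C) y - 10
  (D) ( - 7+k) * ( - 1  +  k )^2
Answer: A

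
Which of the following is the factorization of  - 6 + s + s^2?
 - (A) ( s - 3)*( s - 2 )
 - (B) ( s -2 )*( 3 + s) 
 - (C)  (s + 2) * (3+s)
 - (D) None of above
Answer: B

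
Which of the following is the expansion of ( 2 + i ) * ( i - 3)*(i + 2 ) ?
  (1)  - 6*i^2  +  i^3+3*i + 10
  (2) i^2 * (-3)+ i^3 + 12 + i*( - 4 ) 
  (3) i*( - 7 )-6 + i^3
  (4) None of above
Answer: 4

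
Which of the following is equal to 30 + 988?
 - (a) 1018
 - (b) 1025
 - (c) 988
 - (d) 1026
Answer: a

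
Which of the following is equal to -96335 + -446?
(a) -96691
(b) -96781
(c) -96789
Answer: b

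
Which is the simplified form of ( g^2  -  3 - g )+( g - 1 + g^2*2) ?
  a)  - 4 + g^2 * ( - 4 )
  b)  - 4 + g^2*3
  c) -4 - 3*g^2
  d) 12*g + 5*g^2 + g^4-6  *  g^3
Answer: b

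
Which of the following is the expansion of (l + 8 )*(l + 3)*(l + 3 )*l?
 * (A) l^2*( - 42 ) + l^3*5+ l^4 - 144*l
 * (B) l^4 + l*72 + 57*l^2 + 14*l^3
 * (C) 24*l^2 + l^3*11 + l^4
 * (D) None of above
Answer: B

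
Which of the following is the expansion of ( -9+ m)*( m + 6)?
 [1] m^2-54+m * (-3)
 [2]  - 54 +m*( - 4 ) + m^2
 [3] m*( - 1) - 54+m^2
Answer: 1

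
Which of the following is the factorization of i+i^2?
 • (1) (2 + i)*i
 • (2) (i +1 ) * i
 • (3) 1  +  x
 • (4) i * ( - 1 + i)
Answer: 2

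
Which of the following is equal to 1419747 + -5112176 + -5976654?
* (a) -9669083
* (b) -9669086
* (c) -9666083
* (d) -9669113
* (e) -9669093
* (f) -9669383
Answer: a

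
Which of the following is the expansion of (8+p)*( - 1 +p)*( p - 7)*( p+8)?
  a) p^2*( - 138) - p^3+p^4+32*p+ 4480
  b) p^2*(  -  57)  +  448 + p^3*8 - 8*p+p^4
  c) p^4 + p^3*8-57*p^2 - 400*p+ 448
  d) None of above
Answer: c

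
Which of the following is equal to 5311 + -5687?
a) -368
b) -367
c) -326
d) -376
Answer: d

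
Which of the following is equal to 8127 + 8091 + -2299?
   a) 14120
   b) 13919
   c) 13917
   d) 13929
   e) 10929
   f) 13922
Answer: b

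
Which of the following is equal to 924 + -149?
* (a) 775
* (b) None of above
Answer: a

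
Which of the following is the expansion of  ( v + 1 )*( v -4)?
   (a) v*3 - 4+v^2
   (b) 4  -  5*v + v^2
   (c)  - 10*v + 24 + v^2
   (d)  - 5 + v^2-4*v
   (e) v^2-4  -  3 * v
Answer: e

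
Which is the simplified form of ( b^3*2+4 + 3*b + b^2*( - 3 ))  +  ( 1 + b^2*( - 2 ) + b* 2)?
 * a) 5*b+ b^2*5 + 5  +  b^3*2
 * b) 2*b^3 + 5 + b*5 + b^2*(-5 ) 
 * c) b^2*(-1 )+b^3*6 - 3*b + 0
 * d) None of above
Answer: b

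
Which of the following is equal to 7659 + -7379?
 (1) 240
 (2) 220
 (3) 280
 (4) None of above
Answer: 3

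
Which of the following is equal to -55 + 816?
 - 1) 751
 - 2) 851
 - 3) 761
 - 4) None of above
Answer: 3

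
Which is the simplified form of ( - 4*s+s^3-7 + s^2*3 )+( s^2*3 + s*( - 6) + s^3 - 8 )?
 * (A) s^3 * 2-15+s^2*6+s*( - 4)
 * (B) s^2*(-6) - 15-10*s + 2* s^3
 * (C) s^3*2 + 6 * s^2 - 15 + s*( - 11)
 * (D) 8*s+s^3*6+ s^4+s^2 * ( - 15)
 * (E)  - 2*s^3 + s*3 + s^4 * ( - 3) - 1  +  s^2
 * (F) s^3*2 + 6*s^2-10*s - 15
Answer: F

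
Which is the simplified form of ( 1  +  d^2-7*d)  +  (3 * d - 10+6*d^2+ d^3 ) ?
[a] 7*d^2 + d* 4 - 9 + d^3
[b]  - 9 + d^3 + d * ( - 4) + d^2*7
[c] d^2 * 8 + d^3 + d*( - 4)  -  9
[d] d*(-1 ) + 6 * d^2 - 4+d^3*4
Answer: b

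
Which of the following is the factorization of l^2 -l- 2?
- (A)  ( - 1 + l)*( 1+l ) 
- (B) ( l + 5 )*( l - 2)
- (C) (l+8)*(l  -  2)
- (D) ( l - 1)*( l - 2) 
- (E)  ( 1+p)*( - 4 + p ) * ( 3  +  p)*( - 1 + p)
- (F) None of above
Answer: F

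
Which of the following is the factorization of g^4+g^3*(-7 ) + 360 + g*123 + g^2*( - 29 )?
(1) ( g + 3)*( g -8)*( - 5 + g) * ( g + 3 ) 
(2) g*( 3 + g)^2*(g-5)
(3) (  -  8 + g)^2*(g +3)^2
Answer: 1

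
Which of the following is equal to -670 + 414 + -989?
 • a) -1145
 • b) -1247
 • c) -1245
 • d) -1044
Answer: c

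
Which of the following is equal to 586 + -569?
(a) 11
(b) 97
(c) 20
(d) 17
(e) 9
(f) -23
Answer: d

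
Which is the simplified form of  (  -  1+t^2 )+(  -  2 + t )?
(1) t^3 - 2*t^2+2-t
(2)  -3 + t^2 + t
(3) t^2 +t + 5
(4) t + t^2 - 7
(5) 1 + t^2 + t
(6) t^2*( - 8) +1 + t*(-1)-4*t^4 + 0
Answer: 2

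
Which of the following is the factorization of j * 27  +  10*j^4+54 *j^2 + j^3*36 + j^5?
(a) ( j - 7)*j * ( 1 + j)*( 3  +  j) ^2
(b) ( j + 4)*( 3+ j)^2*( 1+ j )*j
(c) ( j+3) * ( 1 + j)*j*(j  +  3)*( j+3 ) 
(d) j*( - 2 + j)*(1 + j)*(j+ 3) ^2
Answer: c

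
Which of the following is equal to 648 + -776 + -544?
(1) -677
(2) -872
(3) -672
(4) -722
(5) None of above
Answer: 3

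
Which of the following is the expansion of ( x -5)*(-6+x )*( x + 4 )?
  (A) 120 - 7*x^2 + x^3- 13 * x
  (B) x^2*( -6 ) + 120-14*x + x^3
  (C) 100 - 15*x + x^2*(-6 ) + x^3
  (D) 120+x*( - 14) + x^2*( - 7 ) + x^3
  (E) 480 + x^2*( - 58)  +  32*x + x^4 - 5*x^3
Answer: D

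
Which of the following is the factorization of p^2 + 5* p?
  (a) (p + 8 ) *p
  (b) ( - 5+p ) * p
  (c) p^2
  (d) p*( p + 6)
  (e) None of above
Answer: e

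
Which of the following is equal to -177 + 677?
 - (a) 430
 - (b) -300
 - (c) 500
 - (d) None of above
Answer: c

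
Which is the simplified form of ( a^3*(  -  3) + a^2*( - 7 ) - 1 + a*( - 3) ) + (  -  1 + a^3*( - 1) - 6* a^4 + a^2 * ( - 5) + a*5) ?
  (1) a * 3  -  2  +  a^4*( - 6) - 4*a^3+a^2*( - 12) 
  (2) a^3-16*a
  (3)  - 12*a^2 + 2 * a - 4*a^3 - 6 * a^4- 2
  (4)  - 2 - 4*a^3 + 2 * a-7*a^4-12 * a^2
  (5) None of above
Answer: 3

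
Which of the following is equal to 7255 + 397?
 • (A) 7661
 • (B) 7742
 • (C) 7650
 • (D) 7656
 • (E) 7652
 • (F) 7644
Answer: E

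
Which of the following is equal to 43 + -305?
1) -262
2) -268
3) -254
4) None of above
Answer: 1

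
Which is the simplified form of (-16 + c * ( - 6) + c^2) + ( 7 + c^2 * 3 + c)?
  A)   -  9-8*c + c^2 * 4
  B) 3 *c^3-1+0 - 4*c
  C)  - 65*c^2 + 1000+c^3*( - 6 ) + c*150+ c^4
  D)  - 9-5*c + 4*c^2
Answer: D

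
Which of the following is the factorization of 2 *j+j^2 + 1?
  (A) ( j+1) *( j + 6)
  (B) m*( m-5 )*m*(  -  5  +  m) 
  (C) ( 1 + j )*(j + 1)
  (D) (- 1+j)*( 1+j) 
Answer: C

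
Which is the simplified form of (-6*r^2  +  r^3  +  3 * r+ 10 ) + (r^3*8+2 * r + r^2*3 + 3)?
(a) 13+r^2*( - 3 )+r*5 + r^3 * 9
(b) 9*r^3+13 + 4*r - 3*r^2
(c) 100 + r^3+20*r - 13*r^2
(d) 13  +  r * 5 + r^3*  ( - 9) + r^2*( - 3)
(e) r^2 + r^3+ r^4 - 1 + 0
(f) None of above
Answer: a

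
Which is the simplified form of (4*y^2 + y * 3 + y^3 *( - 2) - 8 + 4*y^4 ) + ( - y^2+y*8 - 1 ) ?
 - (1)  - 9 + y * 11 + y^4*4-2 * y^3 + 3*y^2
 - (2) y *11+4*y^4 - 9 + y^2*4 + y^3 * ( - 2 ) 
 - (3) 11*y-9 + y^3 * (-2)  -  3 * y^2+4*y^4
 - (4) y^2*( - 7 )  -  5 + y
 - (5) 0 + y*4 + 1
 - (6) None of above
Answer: 1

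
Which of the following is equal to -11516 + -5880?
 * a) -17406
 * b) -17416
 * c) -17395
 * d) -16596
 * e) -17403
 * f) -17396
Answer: f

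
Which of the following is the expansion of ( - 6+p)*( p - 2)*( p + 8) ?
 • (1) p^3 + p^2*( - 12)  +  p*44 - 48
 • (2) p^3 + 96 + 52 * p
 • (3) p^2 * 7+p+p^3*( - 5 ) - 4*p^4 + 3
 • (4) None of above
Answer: 4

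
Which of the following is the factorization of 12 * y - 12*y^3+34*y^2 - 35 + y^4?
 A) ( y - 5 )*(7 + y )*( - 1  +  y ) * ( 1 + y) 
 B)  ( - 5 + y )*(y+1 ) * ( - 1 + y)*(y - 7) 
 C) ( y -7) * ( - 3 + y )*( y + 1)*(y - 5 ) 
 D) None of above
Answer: B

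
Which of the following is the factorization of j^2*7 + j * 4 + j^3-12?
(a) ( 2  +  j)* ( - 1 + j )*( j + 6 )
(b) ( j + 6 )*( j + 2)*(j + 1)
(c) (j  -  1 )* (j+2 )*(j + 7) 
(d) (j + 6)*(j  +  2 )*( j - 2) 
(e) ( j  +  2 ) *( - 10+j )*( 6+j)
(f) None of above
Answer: a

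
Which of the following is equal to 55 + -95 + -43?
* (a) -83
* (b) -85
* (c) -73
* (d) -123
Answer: a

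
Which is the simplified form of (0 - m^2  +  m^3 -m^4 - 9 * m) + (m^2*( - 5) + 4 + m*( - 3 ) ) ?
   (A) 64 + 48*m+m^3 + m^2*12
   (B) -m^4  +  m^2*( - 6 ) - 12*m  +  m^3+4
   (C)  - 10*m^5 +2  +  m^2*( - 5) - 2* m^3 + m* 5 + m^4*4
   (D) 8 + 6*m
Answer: B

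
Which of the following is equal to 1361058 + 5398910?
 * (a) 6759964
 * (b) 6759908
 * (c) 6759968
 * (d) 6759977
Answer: c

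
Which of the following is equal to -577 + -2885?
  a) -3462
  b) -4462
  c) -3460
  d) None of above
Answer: a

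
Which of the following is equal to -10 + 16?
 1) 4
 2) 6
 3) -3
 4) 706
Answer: 2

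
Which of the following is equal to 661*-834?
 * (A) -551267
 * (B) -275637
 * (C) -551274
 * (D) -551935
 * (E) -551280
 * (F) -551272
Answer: C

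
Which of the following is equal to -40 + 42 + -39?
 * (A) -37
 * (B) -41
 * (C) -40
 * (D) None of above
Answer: A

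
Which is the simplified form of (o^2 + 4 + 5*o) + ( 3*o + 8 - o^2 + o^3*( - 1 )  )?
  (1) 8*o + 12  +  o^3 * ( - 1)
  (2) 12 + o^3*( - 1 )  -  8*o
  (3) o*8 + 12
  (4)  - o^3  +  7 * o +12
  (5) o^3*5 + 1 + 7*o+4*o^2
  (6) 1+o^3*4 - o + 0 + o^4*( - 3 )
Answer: 1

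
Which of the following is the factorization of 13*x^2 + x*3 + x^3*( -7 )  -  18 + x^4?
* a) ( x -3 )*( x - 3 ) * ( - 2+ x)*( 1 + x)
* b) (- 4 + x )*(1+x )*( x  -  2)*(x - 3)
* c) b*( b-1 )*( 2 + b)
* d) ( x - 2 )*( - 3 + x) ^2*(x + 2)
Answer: a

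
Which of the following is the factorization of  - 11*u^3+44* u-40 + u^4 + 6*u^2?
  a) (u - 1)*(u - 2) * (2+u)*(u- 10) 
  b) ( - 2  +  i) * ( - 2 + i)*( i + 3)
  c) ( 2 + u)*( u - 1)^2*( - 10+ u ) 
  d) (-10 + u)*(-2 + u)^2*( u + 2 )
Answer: a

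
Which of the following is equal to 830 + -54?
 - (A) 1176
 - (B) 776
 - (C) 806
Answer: B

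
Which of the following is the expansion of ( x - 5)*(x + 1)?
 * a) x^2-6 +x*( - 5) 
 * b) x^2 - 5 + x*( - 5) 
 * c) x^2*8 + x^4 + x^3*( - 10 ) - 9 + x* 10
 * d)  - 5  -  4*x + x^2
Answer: d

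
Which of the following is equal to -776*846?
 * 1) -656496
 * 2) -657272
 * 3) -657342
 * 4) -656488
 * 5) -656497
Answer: 1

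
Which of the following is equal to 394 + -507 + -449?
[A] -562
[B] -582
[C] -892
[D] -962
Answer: A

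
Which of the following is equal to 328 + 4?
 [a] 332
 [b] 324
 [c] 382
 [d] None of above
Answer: a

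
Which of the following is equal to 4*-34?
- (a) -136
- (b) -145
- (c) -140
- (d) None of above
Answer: a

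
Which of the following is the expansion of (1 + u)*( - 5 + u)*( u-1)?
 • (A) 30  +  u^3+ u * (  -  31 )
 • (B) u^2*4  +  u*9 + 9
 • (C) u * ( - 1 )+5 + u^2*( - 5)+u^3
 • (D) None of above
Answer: C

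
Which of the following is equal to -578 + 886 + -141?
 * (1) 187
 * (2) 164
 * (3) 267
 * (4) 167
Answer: 4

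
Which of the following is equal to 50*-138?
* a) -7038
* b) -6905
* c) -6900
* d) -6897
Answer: c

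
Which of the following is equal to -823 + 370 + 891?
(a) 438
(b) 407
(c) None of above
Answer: a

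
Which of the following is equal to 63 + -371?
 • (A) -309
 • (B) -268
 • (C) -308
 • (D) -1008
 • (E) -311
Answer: C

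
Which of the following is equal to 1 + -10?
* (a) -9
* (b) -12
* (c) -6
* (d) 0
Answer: a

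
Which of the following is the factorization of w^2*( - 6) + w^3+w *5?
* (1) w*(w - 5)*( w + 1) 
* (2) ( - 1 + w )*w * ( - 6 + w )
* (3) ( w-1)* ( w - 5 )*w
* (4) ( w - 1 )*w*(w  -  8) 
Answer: 3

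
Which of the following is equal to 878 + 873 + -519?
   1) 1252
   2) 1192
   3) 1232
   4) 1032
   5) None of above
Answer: 3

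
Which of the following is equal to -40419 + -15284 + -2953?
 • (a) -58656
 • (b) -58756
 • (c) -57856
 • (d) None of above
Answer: a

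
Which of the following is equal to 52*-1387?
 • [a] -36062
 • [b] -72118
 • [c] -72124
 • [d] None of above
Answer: c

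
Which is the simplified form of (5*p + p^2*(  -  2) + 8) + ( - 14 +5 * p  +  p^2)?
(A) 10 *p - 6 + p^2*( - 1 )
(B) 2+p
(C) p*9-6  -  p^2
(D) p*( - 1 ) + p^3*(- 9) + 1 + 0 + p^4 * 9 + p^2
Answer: A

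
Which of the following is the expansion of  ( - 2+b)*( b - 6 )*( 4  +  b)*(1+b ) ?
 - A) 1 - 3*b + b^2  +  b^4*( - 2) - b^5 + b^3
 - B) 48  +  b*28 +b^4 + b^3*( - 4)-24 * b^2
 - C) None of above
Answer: C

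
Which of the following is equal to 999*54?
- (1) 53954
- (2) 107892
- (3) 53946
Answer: 3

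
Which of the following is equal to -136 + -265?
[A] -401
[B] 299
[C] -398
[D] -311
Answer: A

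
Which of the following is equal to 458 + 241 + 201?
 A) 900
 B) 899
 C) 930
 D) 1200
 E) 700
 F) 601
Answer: A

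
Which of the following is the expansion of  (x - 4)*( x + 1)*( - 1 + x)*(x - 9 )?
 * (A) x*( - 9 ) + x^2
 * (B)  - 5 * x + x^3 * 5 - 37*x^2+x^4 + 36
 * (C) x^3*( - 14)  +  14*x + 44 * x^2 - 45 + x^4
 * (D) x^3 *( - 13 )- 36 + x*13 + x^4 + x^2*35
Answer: D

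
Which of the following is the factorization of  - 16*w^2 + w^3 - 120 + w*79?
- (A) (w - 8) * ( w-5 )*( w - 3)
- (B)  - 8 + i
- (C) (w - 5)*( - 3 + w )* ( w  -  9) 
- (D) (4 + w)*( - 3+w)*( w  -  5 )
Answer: A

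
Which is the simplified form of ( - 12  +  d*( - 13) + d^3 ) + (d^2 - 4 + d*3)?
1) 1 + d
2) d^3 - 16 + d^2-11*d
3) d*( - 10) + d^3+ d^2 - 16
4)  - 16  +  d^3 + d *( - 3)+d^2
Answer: 3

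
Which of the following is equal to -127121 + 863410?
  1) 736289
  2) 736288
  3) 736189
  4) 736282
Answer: 1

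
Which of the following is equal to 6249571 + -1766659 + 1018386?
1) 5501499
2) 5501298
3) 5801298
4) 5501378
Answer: 2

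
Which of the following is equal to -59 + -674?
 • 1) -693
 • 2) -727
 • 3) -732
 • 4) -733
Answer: 4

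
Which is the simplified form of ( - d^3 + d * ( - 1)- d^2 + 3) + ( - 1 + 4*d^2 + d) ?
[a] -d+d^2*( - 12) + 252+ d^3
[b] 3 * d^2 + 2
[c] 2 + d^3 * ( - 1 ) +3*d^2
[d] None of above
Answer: c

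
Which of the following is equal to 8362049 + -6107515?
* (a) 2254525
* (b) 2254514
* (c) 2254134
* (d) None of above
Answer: d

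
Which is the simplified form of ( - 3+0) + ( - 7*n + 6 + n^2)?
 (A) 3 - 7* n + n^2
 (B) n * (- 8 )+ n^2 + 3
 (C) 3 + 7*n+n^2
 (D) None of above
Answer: A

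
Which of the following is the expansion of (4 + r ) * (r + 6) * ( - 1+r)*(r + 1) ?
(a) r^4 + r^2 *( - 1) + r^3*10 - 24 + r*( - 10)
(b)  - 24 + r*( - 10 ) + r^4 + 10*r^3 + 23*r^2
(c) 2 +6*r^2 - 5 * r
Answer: b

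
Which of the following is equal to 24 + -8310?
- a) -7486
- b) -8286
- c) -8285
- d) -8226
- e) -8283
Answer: b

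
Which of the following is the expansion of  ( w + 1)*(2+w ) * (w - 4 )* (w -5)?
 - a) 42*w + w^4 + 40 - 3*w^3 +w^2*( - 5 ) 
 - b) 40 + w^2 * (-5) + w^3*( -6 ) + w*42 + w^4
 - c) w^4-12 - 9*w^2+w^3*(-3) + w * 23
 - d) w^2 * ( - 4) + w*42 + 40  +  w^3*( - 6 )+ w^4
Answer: b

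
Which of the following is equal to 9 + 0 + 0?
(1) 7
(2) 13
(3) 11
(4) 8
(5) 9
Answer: 5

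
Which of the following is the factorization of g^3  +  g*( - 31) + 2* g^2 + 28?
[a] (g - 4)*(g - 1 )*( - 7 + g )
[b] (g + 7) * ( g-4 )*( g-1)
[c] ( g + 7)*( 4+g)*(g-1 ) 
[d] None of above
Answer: b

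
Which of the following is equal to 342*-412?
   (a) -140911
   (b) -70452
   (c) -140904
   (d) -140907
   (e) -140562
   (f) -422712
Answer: c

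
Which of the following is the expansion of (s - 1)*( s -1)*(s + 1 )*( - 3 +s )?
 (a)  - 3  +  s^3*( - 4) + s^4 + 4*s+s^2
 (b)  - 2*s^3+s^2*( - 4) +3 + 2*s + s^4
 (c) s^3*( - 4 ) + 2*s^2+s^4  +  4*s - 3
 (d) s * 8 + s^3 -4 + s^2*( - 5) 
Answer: c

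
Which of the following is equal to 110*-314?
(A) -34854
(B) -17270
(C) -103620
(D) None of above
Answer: D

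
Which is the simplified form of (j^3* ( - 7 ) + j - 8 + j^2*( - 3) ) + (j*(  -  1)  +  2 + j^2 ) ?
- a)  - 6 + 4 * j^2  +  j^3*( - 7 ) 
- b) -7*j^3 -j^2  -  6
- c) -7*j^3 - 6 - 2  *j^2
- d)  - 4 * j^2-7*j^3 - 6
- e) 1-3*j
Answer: c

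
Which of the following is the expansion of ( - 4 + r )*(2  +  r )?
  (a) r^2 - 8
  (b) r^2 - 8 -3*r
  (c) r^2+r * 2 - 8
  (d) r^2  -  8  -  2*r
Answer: d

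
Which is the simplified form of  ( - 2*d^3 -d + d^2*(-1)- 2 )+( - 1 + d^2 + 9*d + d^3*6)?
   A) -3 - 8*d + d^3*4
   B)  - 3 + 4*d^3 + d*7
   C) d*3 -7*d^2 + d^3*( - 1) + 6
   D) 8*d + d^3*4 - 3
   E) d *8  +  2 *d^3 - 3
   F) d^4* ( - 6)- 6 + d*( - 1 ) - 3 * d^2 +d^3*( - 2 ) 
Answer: D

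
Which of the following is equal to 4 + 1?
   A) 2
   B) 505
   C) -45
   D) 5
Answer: D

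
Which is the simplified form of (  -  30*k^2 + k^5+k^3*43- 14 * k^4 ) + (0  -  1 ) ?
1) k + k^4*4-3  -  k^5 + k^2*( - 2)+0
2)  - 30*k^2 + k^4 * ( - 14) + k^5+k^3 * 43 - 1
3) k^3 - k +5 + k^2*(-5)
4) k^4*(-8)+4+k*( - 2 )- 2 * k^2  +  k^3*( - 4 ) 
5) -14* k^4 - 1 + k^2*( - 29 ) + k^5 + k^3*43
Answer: 2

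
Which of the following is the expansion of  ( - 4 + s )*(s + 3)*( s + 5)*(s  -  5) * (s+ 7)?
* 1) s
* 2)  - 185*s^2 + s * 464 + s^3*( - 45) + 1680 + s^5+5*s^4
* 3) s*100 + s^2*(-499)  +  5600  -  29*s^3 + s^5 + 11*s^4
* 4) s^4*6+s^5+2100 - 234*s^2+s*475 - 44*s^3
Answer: 4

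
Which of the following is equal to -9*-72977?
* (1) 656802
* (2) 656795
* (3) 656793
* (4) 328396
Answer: 3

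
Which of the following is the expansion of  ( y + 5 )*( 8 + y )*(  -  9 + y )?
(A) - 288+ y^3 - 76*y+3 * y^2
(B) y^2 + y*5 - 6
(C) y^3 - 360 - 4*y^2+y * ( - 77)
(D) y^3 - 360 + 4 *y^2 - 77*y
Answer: D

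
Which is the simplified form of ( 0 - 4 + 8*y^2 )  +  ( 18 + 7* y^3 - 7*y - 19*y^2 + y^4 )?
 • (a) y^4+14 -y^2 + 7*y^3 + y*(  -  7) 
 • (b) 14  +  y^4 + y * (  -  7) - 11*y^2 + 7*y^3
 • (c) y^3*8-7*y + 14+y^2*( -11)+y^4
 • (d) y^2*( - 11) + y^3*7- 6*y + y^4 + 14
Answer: b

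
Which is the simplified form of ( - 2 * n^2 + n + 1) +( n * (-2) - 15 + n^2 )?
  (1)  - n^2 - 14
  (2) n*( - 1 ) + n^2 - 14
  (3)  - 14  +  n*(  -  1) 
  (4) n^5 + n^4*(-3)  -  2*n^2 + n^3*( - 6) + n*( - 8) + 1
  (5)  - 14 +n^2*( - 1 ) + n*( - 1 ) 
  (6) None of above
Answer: 5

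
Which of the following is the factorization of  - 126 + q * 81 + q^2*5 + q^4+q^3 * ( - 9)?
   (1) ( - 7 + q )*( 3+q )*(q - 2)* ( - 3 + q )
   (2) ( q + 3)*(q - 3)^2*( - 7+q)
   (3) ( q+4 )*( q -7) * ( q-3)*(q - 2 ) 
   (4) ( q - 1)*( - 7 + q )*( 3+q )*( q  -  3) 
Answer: 1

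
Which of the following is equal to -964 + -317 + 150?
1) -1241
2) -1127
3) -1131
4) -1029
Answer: 3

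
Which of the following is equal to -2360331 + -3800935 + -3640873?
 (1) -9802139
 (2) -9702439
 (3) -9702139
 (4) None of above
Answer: 1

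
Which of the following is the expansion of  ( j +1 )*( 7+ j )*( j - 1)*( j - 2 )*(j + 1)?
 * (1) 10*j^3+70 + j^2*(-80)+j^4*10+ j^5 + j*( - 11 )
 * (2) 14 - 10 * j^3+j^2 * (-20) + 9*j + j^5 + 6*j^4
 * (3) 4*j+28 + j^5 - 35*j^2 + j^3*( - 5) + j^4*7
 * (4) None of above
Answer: 2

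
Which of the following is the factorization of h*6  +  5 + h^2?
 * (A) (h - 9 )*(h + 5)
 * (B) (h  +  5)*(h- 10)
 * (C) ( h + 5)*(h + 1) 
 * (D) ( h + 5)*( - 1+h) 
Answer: C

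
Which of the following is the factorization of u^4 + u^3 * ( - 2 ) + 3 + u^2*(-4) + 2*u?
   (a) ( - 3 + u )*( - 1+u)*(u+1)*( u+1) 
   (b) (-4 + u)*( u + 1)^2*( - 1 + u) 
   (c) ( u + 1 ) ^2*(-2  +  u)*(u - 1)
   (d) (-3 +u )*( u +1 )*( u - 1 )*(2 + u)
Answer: a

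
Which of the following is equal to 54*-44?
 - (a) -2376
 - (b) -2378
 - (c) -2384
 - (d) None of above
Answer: a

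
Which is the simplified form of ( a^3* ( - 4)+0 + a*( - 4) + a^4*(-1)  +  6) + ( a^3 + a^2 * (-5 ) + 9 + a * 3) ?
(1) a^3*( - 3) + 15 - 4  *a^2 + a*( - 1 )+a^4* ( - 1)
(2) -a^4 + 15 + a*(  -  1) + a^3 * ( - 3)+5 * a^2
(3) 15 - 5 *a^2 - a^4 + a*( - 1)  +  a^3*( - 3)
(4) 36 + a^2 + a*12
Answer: 3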